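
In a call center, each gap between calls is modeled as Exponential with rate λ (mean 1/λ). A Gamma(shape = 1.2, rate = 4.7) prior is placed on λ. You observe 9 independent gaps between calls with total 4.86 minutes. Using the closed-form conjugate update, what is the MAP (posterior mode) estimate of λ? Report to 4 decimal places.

With a Gamma(shape α, rate β) prior on the exponential rate λ, the posterior after n observations with total T = Σxᵢ is Gamma(α+n, β+T).
Posterior: Gamma(1.2+9, 4.7+4.86) = Gamma(10.2, 9.56).
Mode = (α−1)/β = 0.9623.

0.9623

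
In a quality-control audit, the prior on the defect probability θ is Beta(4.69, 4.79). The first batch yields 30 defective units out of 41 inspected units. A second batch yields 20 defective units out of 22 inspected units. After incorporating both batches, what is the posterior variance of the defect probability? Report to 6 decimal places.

The Beta prior is conjugate to a Binomial/Bernoulli likelihood; the update adds successes to α and failures to β.
After batch 1: Beta(4.69+30, 4.79+11) = Beta(34.69, 15.79).
After batch 2: Beta(34.69+20, 15.79+2) = Beta(54.69, 17.79).
Var = αβ/((α+β)²(α+β+1)) = 54.69·17.79/(72.48²·73.48) = 0.002520.

0.002520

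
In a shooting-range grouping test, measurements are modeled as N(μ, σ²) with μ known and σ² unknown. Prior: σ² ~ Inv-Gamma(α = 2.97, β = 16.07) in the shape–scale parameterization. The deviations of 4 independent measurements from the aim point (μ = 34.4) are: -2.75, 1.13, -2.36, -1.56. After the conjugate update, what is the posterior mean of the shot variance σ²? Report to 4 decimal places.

6.1691

With known mean μ and an Inverse-Gamma(α, β) prior on σ², the Normal likelihood is conjugate: posterior is Inv-Gamma(α + n/2, β + Σ(xᵢ−μ)²/2).
Σ(xᵢ−μ)² = (-2.75)² + (1.13)² + (-2.36)² + (-1.56)² = 16.8426.
Posterior: Inv-Gamma(2.97 + 4/2, 16.07 + 16.8426/2) = Inv-Gamma(4.97, 24.49130).
E[σ²|data] = β/(α−1) = 24.49130/3.97 = 6.1691.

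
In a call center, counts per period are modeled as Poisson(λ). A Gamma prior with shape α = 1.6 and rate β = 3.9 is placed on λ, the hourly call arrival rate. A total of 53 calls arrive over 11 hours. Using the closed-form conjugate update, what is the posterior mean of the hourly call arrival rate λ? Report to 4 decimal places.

3.6644

With a Gamma(shape α, rate β) prior, the Poisson likelihood is conjugate: the posterior is Gamma(α + ΣXᵢ, β + n).
Posterior: Gamma(α+S, β+n) = Gamma(1.6+53, 3.9+11) = Gamma(54.6, 14.9).
Posterior mean = α/β = 54.6/14.9 = 3.6644.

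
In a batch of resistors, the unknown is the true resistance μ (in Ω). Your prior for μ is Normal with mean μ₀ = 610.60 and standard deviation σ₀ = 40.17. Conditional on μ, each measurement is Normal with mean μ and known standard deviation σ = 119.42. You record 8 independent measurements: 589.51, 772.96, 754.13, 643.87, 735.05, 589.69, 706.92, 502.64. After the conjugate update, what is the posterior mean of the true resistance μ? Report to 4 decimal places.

For Normal data with known variance σ², a Normal(μ₀, σ₀²) prior on μ is conjugate. Posterior precision = 1/σ₀² + n/σ²; posterior mean is the precision-weighted average of μ₀ and x̄.
Σxᵢ = 589.51 + 772.96 + 754.13 + 643.87 + 735.05 + 589.69 + 706.92 + 502.64 = 5294.77, so n·x̄ = 5294.77.
σ₀² = 40.17² = 1613.6289, σ² = 119.42² = 14261.1364; σ² + n·σ₀² = 14261.1364 + 8·1613.6289 = 27170.1676.
Posterior mean = (μ₀/σ₀² + n·x̄/σ²)/(1/σ₀² + n/σ²) = (σ²·μ₀ + σ₀²·n·x̄)/(σ² + n·σ₀²) = (14261.1364·610.60 + 1613.6289·5294.77)/27170.1676 = 17251643.776693/27170.1676 = 634.9480.

634.9480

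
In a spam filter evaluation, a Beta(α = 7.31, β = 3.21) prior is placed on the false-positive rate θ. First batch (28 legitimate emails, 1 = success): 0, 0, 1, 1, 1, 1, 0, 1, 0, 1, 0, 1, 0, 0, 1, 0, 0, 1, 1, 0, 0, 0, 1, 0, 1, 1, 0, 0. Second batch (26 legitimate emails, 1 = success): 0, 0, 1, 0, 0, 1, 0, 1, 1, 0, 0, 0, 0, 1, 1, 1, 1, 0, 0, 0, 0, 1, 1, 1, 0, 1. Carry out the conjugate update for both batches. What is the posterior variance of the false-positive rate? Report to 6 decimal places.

0.003816

The Beta prior is conjugate to a Binomial/Bernoulli likelihood; the update adds successes to α and failures to β.
After batch 1: Beta(7.31+13, 3.21+15) = Beta(20.31, 18.21).
After batch 2: Beta(20.31+12, 18.21+14) = Beta(32.31, 32.21).
Var = αβ/((α+β)²(α+β+1)) = 32.31·32.21/(64.52²·65.52) = 0.003816.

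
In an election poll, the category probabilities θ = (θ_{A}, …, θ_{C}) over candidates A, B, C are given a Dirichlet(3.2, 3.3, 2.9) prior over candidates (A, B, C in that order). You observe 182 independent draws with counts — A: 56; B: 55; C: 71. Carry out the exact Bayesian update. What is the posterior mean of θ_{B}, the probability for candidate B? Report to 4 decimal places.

0.3046

The Dirichlet prior is conjugate to the Multinomial likelihood: each posterior αⱼ = prior αⱼ + observed count nⱼ.
Posterior concentration: (59.2, 58.3, 73.9), total = 191.4.
E[θ_{B}|data] = α_{B}/Σα = 58.3/191.4 = 0.3046.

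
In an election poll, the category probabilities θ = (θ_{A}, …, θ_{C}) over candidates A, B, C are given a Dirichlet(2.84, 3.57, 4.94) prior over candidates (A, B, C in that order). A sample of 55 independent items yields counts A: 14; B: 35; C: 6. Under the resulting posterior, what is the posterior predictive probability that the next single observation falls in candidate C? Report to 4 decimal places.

The Dirichlet prior is conjugate to the Multinomial likelihood: each posterior αⱼ = prior αⱼ + observed count nⱼ.
Posterior concentration: (16.84, 38.57, 10.94), total = 66.35.
P(next = C | data) = α_{C}/Σα = 0.1649.

0.1649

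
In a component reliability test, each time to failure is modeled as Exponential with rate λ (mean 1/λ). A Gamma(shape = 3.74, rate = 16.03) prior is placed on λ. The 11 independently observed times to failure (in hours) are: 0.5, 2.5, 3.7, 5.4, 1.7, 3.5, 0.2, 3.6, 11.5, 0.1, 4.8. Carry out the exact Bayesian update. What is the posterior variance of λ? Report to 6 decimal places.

With a Gamma(shape α, rate β) prior on the exponential rate λ, the posterior after n observations with total T = Σxᵢ is Gamma(α+n, β+T).
Sum of observations T = 37.5 hours; n = 11.
Posterior: Gamma(3.74+11, 16.03+37.5) = Gamma(14.74, 53.53).
Var = α/β² = 0.005144.

0.005144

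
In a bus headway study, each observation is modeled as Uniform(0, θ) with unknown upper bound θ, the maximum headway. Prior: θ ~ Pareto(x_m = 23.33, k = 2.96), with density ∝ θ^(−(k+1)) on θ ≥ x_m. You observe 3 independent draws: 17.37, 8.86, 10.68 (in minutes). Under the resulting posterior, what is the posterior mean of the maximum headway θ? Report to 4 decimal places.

A Pareto(scale x_m, shape k) prior on the upper bound θ of Uniform(0, θ) is conjugate: posterior is Pareto(max(x_m, max xᵢ), k + n).
Sample maximum = 17.37; prior scale x_m = 23.33 → posterior scale = max = 23.33.
Posterior shape = 2.96 + 3 = 5.96.
E[θ|data] = k·x_m/(k−1) = 5.96·23.33/4.96 = 28.0336.

28.0336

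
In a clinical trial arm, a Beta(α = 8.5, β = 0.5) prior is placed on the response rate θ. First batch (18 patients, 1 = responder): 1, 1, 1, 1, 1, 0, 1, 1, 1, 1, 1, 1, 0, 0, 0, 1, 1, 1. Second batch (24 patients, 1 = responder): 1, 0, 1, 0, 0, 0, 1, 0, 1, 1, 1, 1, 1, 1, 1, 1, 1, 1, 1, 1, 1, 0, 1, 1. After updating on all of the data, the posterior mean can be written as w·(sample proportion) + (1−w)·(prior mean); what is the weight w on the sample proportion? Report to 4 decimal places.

0.8235

The Beta prior is conjugate to a Binomial/Bernoulli likelihood; the update adds successes to α and failures to β.
Total number of patients: n = 18 + 24 = 42.
Posterior mean = (α₀+k)/(α₀+β₀+n) = [n/(α₀+β₀+n)]·(k/n) + [(α₀+β₀)/(α₀+β₀+n)]·α₀/(α₀+β₀), so only n and the prior enter the weight.
The weight on the data is w = n/(α₀+β₀+n) = 42/(8.5+0.5+42) = 42/51.0 = 0.8235.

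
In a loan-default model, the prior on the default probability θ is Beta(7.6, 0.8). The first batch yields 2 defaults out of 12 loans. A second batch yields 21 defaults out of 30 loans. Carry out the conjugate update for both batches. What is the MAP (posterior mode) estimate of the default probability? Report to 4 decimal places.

The Beta prior is conjugate to a Binomial/Bernoulli likelihood; the update adds successes to α and failures to β.
After batch 1: Beta(7.6+2, 0.8+10) = Beta(9.6, 10.8).
After batch 2: Beta(9.6+21, 10.8+9) = Beta(30.6, 19.8).
Mode of Beta(a,b) for a,b>1 is (a−1)/(a+b−2) = 29.6/48.4 = 0.6116.

0.6116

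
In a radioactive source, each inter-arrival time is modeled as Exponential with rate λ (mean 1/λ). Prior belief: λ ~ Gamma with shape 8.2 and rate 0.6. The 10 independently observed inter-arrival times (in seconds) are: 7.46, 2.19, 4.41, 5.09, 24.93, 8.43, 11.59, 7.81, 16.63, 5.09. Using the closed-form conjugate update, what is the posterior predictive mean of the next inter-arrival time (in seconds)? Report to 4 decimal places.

5.4785

With a Gamma(shape α, rate β) prior on the exponential rate λ, the posterior after n observations with total T = Σxᵢ is Gamma(α+n, β+T).
Sum of observations T = 93.63 seconds; n = 10.
Posterior: Gamma(8.2+10, 0.6+93.63) = Gamma(18.2, 94.23).
The predictive distribution for the next observation is Lomax; its mean is β/(α−1) = 94.23/17.2 = 5.4785.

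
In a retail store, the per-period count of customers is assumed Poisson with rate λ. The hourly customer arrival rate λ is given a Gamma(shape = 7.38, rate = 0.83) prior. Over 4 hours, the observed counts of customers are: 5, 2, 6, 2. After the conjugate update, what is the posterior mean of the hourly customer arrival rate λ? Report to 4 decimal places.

4.6335

With a Gamma(shape α, rate β) prior, the Poisson likelihood is conjugate: the posterior is Gamma(α + ΣXᵢ, β + n).
Sum of counts S = 15 over n = 4 hours.
Posterior: Gamma(α+S, β+n) = Gamma(7.38+15, 0.83+4) = Gamma(22.38, 4.83).
Posterior mean = α/β = 22.38/4.83 = 4.6335.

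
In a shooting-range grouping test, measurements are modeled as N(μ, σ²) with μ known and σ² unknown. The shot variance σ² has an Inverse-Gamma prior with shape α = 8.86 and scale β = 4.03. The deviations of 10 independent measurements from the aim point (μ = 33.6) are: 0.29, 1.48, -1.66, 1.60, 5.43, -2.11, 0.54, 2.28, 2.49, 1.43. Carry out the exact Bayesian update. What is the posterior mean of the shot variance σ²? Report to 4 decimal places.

2.4620

With known mean μ and an Inverse-Gamma(α, β) prior on σ², the Normal likelihood is conjugate: posterior is Inv-Gamma(α + n/2, β + Σ(xᵢ−μ)²/2).
Σ(xᵢ−μ)² = (0.29)² + (1.48)² + (-1.66)² + (1.60)² + (5.43)² + (-2.11)² + (0.54)² + (2.28)² + (2.49)² + (1.43)² = 55.2621.
Posterior: Inv-Gamma(8.86 + 10/2, 4.03 + 55.2621/2) = Inv-Gamma(13.86, 31.66105).
E[σ²|data] = β/(α−1) = 31.66105/12.86 = 2.4620.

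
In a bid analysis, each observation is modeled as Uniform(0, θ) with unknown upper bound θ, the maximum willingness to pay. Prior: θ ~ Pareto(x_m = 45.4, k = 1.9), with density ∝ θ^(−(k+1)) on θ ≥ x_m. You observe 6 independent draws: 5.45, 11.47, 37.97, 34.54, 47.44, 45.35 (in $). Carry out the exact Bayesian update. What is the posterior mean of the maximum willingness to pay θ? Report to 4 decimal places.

A Pareto(scale x_m, shape k) prior on the upper bound θ of Uniform(0, θ) is conjugate: posterior is Pareto(max(x_m, max xᵢ), k + n).
Sample maximum = 47.44; prior scale x_m = 45.4 → posterior scale = max = 47.44.
Posterior shape = 1.9 + 6 = 7.9.
E[θ|data] = k·x_m/(k−1) = 7.9·47.44/6.9 = 54.3154.

54.3154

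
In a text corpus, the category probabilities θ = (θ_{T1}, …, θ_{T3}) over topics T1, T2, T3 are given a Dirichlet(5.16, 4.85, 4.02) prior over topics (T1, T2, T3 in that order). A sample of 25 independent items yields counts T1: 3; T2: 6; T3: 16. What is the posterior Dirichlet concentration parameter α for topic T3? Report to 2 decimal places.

The Dirichlet prior is conjugate to the Multinomial likelihood: each posterior αⱼ = prior αⱼ + observed count nⱼ.
Posterior concentration: (8.16, 10.85, 20.02), total = 39.03.
α_{T3} = 4.02 + 16 = 20.02.

20.02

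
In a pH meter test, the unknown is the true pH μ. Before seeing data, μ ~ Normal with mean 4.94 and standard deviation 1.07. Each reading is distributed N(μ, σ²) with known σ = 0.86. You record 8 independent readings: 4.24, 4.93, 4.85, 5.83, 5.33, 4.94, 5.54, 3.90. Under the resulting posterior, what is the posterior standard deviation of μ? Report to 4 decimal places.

For Normal data with known variance σ², a Normal(μ₀, σ₀²) prior on μ is conjugate. Posterior precision = 1/σ₀² + n/σ²; posterior mean is the precision-weighted average of μ₀ and x̄.
σ₀² = 1.07² = 1.1449, σ² = 0.86² = 0.7396; σ² + n·σ₀² = 0.7396 + 8·1.1449 = 9.8988.
Posterior precision = 1/σ₀² + n/σ² = 1/1.1449 + 8/0.7396 = (σ² + n·σ₀²)/(σ₀²σ²) = 9.8988/(1.1449·0.7396); posterior variance σₙ² = σ₀²σ²/(σ² + n·σ₀²) = 1.1449·0.7396/9.8988 = 0.085542.
Posterior SD = √σₙ² = √(1.1449·0.7396/9.8988) = 0.2925.

0.2925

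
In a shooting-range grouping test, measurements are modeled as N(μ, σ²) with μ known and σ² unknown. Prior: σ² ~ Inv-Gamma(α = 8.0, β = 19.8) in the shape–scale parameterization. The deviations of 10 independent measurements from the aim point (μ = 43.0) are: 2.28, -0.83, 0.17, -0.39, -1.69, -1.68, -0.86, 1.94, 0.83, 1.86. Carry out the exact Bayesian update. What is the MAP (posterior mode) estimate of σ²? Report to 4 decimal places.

2.1428

With known mean μ and an Inverse-Gamma(α, β) prior on σ², the Normal likelihood is conjugate: posterior is Inv-Gamma(α + n/2, β + Σ(xᵢ−μ)²/2).
Σ(xᵢ−μ)² = (2.28)² + (-0.83)² + (0.17)² + (-0.39)² + (-1.69)² + (-1.68)² + (-0.86)² + (1.94)² + (0.83)² + (1.86)² = 20.3985.
Posterior: Inv-Gamma(8.0 + 10/2, 19.8 + 20.3985/2) = Inv-Gamma(13.00, 29.99925).
Mode = β/(α+1) = 29.99925/14.00 = 2.1428.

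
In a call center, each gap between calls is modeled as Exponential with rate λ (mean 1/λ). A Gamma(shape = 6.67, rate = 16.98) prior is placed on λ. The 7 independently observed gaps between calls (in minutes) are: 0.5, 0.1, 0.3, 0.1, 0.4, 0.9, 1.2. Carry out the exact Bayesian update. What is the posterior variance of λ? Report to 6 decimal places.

With a Gamma(shape α, rate β) prior on the exponential rate λ, the posterior after n observations with total T = Σxᵢ is Gamma(α+n, β+T).
Sum of observations T = 3.5 minutes; n = 7.
Posterior: Gamma(6.67+7, 16.98+3.5) = Gamma(13.67, 20.48).
Var = α/β² = 0.032592.

0.032592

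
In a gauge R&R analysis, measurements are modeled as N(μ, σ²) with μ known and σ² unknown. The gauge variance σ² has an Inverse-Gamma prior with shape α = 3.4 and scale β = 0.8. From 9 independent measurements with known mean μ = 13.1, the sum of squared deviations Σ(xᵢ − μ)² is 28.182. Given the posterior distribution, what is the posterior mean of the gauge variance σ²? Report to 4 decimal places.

With known mean μ and an Inverse-Gamma(α, β) prior on σ², the Normal likelihood is conjugate: posterior is Inv-Gamma(α + n/2, β + Σ(xᵢ−μ)²/2).
Posterior: Inv-Gamma(3.4 + 9/2, 0.8 + 28.182/2) = Inv-Gamma(7.90, 14.8910).
E[σ²|data] = β/(α−1) = 14.8910/6.90 = 2.1581.

2.1581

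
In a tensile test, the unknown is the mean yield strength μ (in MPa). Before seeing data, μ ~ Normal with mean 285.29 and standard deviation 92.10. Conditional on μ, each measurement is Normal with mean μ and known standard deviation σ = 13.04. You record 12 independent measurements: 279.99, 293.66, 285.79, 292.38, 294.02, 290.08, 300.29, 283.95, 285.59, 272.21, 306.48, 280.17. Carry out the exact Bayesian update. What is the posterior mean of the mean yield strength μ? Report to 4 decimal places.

288.7118

For Normal data with known variance σ², a Normal(μ₀, σ₀²) prior on μ is conjugate. Posterior precision = 1/σ₀² + n/σ²; posterior mean is the precision-weighted average of μ₀ and x̄.
Σxᵢ = 279.99 + 293.66 + 285.79 + 292.38 + 294.02 + 290.08 + 300.29 + 283.95 + 285.59 + 272.21 + 306.48 + 280.17 = 3464.61, so n·x̄ = 3464.61.
σ₀² = 92.10² = 8482.41, σ² = 13.04² = 170.0416; σ² + n·σ₀² = 170.0416 + 12·8482.41 = 101958.9616.
Posterior mean = (μ₀/σ₀² + n·x̄/σ²)/(1/σ₀² + n/σ²) = (σ²·μ₀ + σ₀²·n·x̄)/(σ² + n·σ₀²) = (170.0416·285.29 + 8482.41·3464.61)/101958.9616 = 29436753.678164/101958.9616 = 288.7118.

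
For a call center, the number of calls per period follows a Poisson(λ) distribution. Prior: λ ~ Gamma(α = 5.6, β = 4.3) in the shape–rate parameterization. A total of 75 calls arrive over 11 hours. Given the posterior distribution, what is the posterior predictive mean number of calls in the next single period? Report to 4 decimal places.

With a Gamma(shape α, rate β) prior, the Poisson likelihood is conjugate: the posterior is Gamma(α + ΣXᵢ, β + n).
Posterior: Gamma(α+S, β+n) = Gamma(5.6+75, 4.3+11) = Gamma(80.6, 15.3).
The predictive distribution for one future period is NegBinom with mean α/β = 5.2680.

5.2680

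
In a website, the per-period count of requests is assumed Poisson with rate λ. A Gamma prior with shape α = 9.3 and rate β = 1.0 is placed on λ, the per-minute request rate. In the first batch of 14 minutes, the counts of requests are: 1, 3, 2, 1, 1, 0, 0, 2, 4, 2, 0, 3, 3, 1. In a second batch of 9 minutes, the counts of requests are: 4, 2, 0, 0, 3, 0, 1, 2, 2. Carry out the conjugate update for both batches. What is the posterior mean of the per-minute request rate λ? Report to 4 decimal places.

1.9292

With a Gamma(shape α, rate β) prior, the Poisson likelihood is conjugate: the posterior is Gamma(α + ΣXᵢ, β + n).
Batch 1: sum of counts S = 23 over n = 14 minutes.
After batch 1: Gamma(α+S, β+n) = Gamma(9.3+23, 1.0+14) = Gamma(32.3, 15.0).
Batch 2: sum of counts S = 14 over n = 9 minutes.
After batch 2: Gamma(α+S, β+n) = Gamma(32.3+14, 15.0+9) = Gamma(46.3, 24.0).
Posterior mean = α/β = 46.3/24.0 = 1.9292.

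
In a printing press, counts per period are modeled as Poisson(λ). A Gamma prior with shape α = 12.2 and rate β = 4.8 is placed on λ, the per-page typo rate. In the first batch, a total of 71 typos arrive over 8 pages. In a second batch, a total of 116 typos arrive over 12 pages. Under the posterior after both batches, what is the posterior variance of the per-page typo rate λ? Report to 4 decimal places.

With a Gamma(shape α, rate β) prior, the Poisson likelihood is conjugate: the posterior is Gamma(α + ΣXᵢ, β + n).
After batch 1: Gamma(α+S, β+n) = Gamma(12.2+71, 4.8+8) = Gamma(83.2, 12.8).
After batch 2: Gamma(α+S, β+n) = Gamma(83.2+116, 12.8+12) = Gamma(199.2, 24.8).
Var = α/β² = 199.2/24.8² = 0.3239.

0.3239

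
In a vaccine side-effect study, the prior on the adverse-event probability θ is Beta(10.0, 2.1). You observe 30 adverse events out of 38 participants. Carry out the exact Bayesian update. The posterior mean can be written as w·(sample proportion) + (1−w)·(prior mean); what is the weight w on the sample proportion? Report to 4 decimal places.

0.7585

The Beta prior is conjugate to a Binomial/Bernoulli likelihood; the update adds successes to α and failures to β.
Posterior mean = (α₀+k)/(α₀+β₀+n) = [n/(α₀+β₀+n)]·(k/n) + [(α₀+β₀)/(α₀+β₀+n)]·α₀/(α₀+β₀), so only n and the prior enter the weight.
The weight on the data is w = n/(α₀+β₀+n) = 38/(10.0+2.1+38) = 38/50.1 = 0.7585.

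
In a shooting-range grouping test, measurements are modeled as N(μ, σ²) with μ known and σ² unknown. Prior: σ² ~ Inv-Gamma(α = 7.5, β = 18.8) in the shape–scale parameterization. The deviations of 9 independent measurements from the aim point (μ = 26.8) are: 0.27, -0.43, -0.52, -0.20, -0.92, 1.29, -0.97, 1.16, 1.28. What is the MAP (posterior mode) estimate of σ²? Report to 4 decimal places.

With known mean μ and an Inverse-Gamma(α, β) prior on σ², the Normal likelihood is conjugate: posterior is Inv-Gamma(α + n/2, β + Σ(xᵢ−μ)²/2).
Σ(xᵢ−μ)² = (0.27)² + (-0.43)² + (-0.52)² + (-0.20)² + (-0.92)² + (1.29)² + (-0.97)² + (1.16)² + (1.28)² = 7.0036.
Posterior: Inv-Gamma(7.5 + 9/2, 18.8 + 7.0036/2) = Inv-Gamma(12.00, 22.30180).
Mode = β/(α+1) = 22.30180/13.00 = 1.7155.

1.7155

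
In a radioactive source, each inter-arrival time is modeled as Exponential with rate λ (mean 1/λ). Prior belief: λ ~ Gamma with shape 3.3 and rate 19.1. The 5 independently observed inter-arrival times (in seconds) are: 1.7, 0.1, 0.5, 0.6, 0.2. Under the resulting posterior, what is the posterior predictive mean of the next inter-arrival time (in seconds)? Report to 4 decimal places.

3.0411

With a Gamma(shape α, rate β) prior on the exponential rate λ, the posterior after n observations with total T = Σxᵢ is Gamma(α+n, β+T).
Sum of observations T = 3.1 seconds; n = 5.
Posterior: Gamma(3.3+5, 19.1+3.1) = Gamma(8.3, 22.2).
The predictive distribution for the next observation is Lomax; its mean is β/(α−1) = 22.2/7.3 = 3.0411.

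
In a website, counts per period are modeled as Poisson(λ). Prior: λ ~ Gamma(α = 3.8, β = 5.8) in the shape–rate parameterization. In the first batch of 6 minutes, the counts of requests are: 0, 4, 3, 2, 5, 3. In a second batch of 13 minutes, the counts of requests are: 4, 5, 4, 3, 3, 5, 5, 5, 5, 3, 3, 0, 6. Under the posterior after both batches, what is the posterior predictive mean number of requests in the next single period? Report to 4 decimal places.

With a Gamma(shape α, rate β) prior, the Poisson likelihood is conjugate: the posterior is Gamma(α + ΣXᵢ, β + n).
Batch 1: sum of counts S = 17 over n = 6 minutes.
After batch 1: Gamma(α+S, β+n) = Gamma(3.8+17, 5.8+6) = Gamma(20.8, 11.8).
Batch 2: sum of counts S = 51 over n = 13 minutes.
After batch 2: Gamma(α+S, β+n) = Gamma(20.8+51, 11.8+13) = Gamma(71.8, 24.8).
The predictive distribution for one future period is NegBinom with mean α/β = 2.8952.

2.8952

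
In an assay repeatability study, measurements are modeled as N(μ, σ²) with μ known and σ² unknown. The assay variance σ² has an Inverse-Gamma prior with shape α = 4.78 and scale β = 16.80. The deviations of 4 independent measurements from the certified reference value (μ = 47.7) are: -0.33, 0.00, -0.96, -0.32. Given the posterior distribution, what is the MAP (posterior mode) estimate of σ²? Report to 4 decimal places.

2.2322

With known mean μ and an Inverse-Gamma(α, β) prior on σ², the Normal likelihood is conjugate: posterior is Inv-Gamma(α + n/2, β + Σ(xᵢ−μ)²/2).
Σ(xᵢ−μ)² = (-0.33)² + (0.00)² + (-0.96)² + (-0.32)² = 1.1329.
Posterior: Inv-Gamma(4.78 + 4/2, 16.80 + 1.1329/2) = Inv-Gamma(6.78, 17.36645).
Mode = β/(α+1) = 17.36645/7.78 = 2.2322.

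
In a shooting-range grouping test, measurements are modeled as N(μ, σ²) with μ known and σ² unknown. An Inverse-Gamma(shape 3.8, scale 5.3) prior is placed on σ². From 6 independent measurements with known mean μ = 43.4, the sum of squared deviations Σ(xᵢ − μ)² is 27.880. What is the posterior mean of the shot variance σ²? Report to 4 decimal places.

3.3172

With known mean μ and an Inverse-Gamma(α, β) prior on σ², the Normal likelihood is conjugate: posterior is Inv-Gamma(α + n/2, β + Σ(xᵢ−μ)²/2).
Posterior: Inv-Gamma(3.8 + 6/2, 5.3 + 27.880/2) = Inv-Gamma(6.80, 19.2400).
E[σ²|data] = β/(α−1) = 19.2400/5.80 = 3.3172.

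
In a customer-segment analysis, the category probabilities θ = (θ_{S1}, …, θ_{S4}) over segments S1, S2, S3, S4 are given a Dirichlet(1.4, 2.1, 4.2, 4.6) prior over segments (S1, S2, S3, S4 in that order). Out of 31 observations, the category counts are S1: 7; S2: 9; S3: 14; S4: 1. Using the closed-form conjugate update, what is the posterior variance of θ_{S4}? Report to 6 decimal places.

The Dirichlet prior is conjugate to the Multinomial likelihood: each posterior αⱼ = prior αⱼ + observed count nⱼ.
Posterior concentration: (8.4, 11.1, 18.2, 5.6), total = 43.3.
Var[θ_j] = α_j(Σα−α_j)/((Σα)²(Σα+1)) = 5.6·37.7/(43.3²·44.3) = 0.002542.

0.002542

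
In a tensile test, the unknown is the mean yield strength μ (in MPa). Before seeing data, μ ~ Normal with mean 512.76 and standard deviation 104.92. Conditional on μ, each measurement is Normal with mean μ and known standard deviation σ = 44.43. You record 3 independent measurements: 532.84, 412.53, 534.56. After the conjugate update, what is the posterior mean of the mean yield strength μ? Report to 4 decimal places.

For Normal data with known variance σ², a Normal(μ₀, σ₀²) prior on μ is conjugate. Posterior precision = 1/σ₀² + n/σ²; posterior mean is the precision-weighted average of μ₀ and x̄.
Σxᵢ = 532.84 + 412.53 + 534.56 = 1479.93, so n·x̄ = 1479.93.
σ₀² = 104.92² = 11008.2064, σ² = 44.43² = 1974.0249; σ² + n·σ₀² = 1974.0249 + 3·11008.2064 = 34998.6441.
Posterior mean = (μ₀/σ₀² + n·x̄/σ²)/(1/σ₀² + n/σ²) = (σ²·μ₀ + σ₀²·n·x̄)/(σ² + n·σ₀²) = (1974.0249·512.76 + 11008.2064·1479.93)/34998.6441 = 17303575.905276/34998.6441 = 494.4070.

494.4070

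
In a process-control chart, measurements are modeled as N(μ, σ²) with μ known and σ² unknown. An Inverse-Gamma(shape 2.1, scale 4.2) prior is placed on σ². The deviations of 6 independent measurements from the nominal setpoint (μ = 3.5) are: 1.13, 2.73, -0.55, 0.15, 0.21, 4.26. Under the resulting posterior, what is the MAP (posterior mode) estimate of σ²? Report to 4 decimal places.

With known mean μ and an Inverse-Gamma(α, β) prior on σ², the Normal likelihood is conjugate: posterior is Inv-Gamma(α + n/2, β + Σ(xᵢ−μ)²/2).
Σ(xᵢ−μ)² = (1.13)² + (2.73)² + (-0.55)² + (0.15)² + (0.21)² + (4.26)² = 27.2465.
Posterior: Inv-Gamma(2.1 + 6/2, 4.2 + 27.2465/2) = Inv-Gamma(5.10, 17.82325).
Mode = β/(α+1) = 17.82325/6.10 = 2.9218.

2.9218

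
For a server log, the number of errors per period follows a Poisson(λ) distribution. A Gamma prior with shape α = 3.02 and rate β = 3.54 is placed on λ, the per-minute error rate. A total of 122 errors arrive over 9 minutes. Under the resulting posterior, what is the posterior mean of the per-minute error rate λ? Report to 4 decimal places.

With a Gamma(shape α, rate β) prior, the Poisson likelihood is conjugate: the posterior is Gamma(α + ΣXᵢ, β + n).
Posterior: Gamma(α+S, β+n) = Gamma(3.02+122, 3.54+9) = Gamma(125.02, 12.54).
Posterior mean = α/β = 125.02/12.54 = 9.9697.

9.9697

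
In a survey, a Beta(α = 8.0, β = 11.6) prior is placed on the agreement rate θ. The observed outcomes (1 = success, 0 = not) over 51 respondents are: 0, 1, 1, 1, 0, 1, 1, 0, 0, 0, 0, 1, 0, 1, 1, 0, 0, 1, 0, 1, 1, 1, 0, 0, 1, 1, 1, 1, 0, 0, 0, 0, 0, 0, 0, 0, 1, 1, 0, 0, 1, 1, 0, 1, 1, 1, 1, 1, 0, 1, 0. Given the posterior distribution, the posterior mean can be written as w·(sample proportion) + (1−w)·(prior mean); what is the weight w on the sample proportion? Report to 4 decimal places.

The Beta prior is conjugate to a Binomial/Bernoulli likelihood; the update adds successes to α and failures to β.
Posterior mean = (α₀+k)/(α₀+β₀+n) = [n/(α₀+β₀+n)]·(k/n) + [(α₀+β₀)/(α₀+β₀+n)]·α₀/(α₀+β₀), so only n and the prior enter the weight.
The weight on the data is w = n/(α₀+β₀+n) = 51/(8.0+11.6+51) = 51/70.6 = 0.7224.

0.7224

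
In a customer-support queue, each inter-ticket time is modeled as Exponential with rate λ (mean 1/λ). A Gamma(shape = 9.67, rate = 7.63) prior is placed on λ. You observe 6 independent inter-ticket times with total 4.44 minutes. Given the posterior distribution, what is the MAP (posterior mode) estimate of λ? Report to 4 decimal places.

With a Gamma(shape α, rate β) prior on the exponential rate λ, the posterior after n observations with total T = Σxᵢ is Gamma(α+n, β+T).
Posterior: Gamma(9.67+6, 7.63+4.44) = Gamma(15.67, 12.07).
Mode = (α−1)/β = 1.2154.

1.2154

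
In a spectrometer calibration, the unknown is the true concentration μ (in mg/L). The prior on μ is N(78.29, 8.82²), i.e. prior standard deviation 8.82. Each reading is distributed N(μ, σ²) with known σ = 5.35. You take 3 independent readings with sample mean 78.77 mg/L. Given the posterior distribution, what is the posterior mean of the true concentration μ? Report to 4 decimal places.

For Normal data with known variance σ², a Normal(μ₀, σ₀²) prior on μ is conjugate. Posterior precision = 1/σ₀² + n/σ²; posterior mean is the precision-weighted average of μ₀ and x̄.
n·x̄ = 3·78.77 = 236.31.
σ₀² = 8.82² = 77.7924, σ² = 5.35² = 28.6225; σ² + n·σ₀² = 28.6225 + 3·77.7924 = 261.9997.
Posterior mean = (μ₀/σ₀² + n·x̄/σ²)/(1/σ₀² + n/σ²) = (σ²·μ₀ + σ₀²·n·x̄)/(σ² + n·σ₀²) = (28.6225·78.29 + 77.7924·236.31)/261.9997 = 20623.977569/261.9997 = 78.7176.

78.7176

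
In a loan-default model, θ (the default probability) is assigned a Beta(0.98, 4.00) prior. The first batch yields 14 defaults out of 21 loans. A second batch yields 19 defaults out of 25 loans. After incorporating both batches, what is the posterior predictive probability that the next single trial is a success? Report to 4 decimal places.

0.6665

The Beta prior is conjugate to a Binomial/Bernoulli likelihood; the update adds successes to α and failures to β.
After batch 1: Beta(0.98+14, 4.00+7) = Beta(14.98, 11.00).
After batch 2: Beta(14.98+19, 11.00+6) = Beta(33.98, 17.00).
For a single future Bernoulli trial, P(success | data) = α/(α+β) = 0.6665.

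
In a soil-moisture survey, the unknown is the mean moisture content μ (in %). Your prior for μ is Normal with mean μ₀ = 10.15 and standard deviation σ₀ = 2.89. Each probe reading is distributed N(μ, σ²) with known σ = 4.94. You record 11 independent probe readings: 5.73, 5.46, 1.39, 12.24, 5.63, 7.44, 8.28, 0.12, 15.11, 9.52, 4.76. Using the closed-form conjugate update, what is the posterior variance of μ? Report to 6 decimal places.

For Normal data with known variance σ², a Normal(μ₀, σ₀²) prior on μ is conjugate. Posterior precision = 1/σ₀² + n/σ²; posterior mean is the precision-weighted average of μ₀ and x̄.
σ₀² = 2.89² = 8.3521, σ² = 4.94² = 24.4036; σ² + n·σ₀² = 24.4036 + 11·8.3521 = 116.2767.
Posterior precision = 1/σ₀² + n/σ² = 1/8.3521 + 11/24.4036 = (σ² + n·σ₀²)/(σ₀²σ²) = 116.2767/(8.3521·24.4036); posterior variance σₙ² = σ₀²σ²/(σ² + n·σ₀²) = 8.3521·24.4036/116.2767 = 1.752899.

1.752899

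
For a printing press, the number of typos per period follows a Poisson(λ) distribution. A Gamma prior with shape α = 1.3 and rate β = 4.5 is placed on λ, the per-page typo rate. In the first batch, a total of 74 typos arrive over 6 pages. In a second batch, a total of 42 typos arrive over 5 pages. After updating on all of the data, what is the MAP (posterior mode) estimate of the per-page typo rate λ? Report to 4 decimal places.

7.5032

With a Gamma(shape α, rate β) prior, the Poisson likelihood is conjugate: the posterior is Gamma(α + ΣXᵢ, β + n).
After batch 1: Gamma(α+S, β+n) = Gamma(1.3+74, 4.5+6) = Gamma(75.3, 10.5).
After batch 2: Gamma(α+S, β+n) = Gamma(75.3+42, 10.5+5) = Gamma(117.3, 15.5).
Mode of Gamma(α,β) for α≥1 is (α−1)/β = 116.3/15.5 = 7.5032.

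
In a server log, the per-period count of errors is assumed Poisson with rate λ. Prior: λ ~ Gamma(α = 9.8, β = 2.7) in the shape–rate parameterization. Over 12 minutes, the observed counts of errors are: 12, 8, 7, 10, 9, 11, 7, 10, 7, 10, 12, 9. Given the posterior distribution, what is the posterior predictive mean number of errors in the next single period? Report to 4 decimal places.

With a Gamma(shape α, rate β) prior, the Poisson likelihood is conjugate: the posterior is Gamma(α + ΣXᵢ, β + n).
Sum of counts S = 112 over n = 12 minutes.
Posterior: Gamma(α+S, β+n) = Gamma(9.8+112, 2.7+12) = Gamma(121.8, 14.7).
The predictive distribution for one future period is NegBinom with mean α/β = 8.2857.

8.2857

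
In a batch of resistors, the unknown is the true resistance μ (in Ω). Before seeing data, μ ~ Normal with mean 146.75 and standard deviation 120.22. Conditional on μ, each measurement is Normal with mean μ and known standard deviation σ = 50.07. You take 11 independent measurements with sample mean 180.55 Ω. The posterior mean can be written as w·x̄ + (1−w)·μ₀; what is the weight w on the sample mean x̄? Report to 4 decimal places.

0.9845

For Normal data with known variance σ², a Normal(μ₀, σ₀²) prior on μ is conjugate. Posterior precision = 1/σ₀² + n/σ²; posterior mean is the precision-weighted average of μ₀ and x̄.
σ₀² = 120.22² = 14452.8484, σ² = 50.07² = 2507.0049. Prior precision 1/σ₀² = 1/14452.8484; data precision n/σ² = 11/2507.0049.
w = (n/σ²)/(1/σ₀² + n/σ²) = n·σ₀²/(σ² + n·σ₀²) = 11·14452.8484/(2507.0049 + 11·14452.8484) = 158981.3324/161488.3373 = 0.9845.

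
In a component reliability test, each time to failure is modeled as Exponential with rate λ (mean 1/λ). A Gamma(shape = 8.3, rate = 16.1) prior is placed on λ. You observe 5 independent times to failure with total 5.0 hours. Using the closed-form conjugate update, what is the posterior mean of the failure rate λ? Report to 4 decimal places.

With a Gamma(shape α, rate β) prior on the exponential rate λ, the posterior after n observations with total T = Σxᵢ is Gamma(α+n, β+T).
Posterior: Gamma(8.3+5, 16.1+5.0) = Gamma(13.3, 21.1).
Posterior mean of λ = α/β = 13.3/21.1 = 0.6303.

0.6303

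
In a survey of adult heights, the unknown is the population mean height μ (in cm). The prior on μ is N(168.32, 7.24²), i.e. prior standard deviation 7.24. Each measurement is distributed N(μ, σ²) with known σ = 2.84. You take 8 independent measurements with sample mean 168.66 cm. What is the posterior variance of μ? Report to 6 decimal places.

For Normal data with known variance σ², a Normal(μ₀, σ₀²) prior on μ is conjugate. Posterior precision = 1/σ₀² + n/σ²; posterior mean is the precision-weighted average of μ₀ and x̄.
σ₀² = 7.24² = 52.4176, σ² = 2.84² = 8.0656; σ² + n·σ₀² = 8.0656 + 8·52.4176 = 427.4064.
Posterior precision = 1/σ₀² + n/σ² = 1/52.4176 + 8/8.0656 = (σ² + n·σ₀²)/(σ₀²σ²) = 427.4064/(52.4176·8.0656); posterior variance σₙ² = σ₀²σ²/(σ² + n·σ₀²) = 52.4176·8.0656/427.4064 = 0.989174.

0.989174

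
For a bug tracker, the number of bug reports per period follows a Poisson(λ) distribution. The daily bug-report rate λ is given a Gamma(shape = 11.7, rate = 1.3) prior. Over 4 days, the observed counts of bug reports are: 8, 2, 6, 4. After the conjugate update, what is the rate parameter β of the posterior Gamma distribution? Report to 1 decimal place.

5.3

With a Gamma(shape α, rate β) prior, the Poisson likelihood is conjugate: the posterior is Gamma(α + ΣXᵢ, β + n).
Sum of counts S = 20 over n = 4 days.
Posterior: Gamma(α+S, β+n) = Gamma(11.7+20, 1.3+4) = Gamma(31.7, 5.3).
Posterior β = 5.3.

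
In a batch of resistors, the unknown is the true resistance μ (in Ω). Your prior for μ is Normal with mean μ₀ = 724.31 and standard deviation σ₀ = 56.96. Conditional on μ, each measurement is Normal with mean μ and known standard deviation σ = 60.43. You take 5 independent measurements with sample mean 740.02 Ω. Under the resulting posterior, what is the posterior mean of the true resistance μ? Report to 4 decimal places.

737.1333

For Normal data with known variance σ², a Normal(μ₀, σ₀²) prior on μ is conjugate. Posterior precision = 1/σ₀² + n/σ²; posterior mean is the precision-weighted average of μ₀ and x̄.
n·x̄ = 5·740.02 = 3700.1.
σ₀² = 56.96² = 3244.4416, σ² = 60.43² = 3651.7849; σ² + n·σ₀² = 3651.7849 + 5·3244.4416 = 19873.9929.
Posterior mean = (μ₀/σ₀² + n·x̄/σ²)/(1/σ₀² + n/σ²) = (σ²·μ₀ + σ₀²·n·x̄)/(σ² + n·σ₀²) = (3651.7849·724.31 + 3244.4416·3700.1)/19873.9929 = 14649782.685079/19873.9929 = 737.1333.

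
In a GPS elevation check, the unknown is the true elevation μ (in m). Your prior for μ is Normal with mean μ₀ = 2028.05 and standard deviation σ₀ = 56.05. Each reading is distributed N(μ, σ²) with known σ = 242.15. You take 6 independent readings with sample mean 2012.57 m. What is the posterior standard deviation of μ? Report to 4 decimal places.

For Normal data with known variance σ², a Normal(μ₀, σ₀²) prior on μ is conjugate. Posterior precision = 1/σ₀² + n/σ²; posterior mean is the precision-weighted average of μ₀ and x̄.
σ₀² = 56.05² = 3141.6025, σ² = 242.15² = 58636.6225; σ² + n·σ₀² = 58636.6225 + 6·3141.6025 = 77486.2375.
Posterior precision = 1/σ₀² + n/σ² = 1/3141.6025 + 6/58636.6225 = (σ² + n·σ₀²)/(σ₀²σ²) = 77486.2375/(3141.6025·58636.6225); posterior variance σₙ² = σ₀²σ²/(σ² + n·σ₀²) = 3141.6025·58636.6225/77486.2375 = 2377.363591.
Posterior SD = √σₙ² = √(3141.6025·58636.6225/77486.2375) = 48.7582.

48.7582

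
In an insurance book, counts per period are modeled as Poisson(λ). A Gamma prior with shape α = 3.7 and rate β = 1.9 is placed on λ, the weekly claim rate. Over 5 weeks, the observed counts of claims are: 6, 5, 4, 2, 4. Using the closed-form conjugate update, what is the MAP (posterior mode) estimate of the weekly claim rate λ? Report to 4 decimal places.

With a Gamma(shape α, rate β) prior, the Poisson likelihood is conjugate: the posterior is Gamma(α + ΣXᵢ, β + n).
Sum of counts S = 21 over n = 5 weeks.
Posterior: Gamma(α+S, β+n) = Gamma(3.7+21, 1.9+5) = Gamma(24.7, 6.9).
Mode of Gamma(α,β) for α≥1 is (α−1)/β = 23.7/6.9 = 3.4348.

3.4348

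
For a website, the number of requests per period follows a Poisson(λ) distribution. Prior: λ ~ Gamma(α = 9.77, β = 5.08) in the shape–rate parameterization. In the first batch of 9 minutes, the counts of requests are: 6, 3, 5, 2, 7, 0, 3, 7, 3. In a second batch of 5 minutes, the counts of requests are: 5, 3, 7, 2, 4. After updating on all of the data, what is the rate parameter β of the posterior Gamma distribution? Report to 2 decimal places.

19.08

With a Gamma(shape α, rate β) prior, the Poisson likelihood is conjugate: the posterior is Gamma(α + ΣXᵢ, β + n).
Batch 1: sum of counts S = 36 over n = 9 minutes.
After batch 1: Gamma(α+S, β+n) = Gamma(9.77+36, 5.08+9) = Gamma(45.77, 14.08).
Batch 2: sum of counts S = 21 over n = 5 minutes.
After batch 2: Gamma(α+S, β+n) = Gamma(45.77+21, 14.08+5) = Gamma(66.77, 19.08).
Posterior β = 19.08.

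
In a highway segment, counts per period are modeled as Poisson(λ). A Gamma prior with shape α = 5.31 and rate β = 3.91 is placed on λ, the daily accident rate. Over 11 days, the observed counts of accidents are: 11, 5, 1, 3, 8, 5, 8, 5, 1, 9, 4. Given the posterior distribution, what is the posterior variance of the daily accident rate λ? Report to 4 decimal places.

0.2938

With a Gamma(shape α, rate β) prior, the Poisson likelihood is conjugate: the posterior is Gamma(α + ΣXᵢ, β + n).
Sum of counts S = 60 over n = 11 days.
Posterior: Gamma(α+S, β+n) = Gamma(5.31+60, 3.91+11) = Gamma(65.31, 14.91).
Var = α/β² = 65.31/14.91² = 0.2938.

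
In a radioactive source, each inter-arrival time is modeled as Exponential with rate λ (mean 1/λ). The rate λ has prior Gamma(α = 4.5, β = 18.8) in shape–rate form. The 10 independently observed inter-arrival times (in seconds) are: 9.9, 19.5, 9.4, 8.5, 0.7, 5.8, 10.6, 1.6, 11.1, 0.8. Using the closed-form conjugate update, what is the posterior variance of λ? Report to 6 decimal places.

With a Gamma(shape α, rate β) prior on the exponential rate λ, the posterior after n observations with total T = Σxᵢ is Gamma(α+n, β+T).
Sum of observations T = 77.9 seconds; n = 10.
Posterior: Gamma(4.5+10, 18.8+77.9) = Gamma(14.5, 96.7).
Var = α/β² = 0.001551.

0.001551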